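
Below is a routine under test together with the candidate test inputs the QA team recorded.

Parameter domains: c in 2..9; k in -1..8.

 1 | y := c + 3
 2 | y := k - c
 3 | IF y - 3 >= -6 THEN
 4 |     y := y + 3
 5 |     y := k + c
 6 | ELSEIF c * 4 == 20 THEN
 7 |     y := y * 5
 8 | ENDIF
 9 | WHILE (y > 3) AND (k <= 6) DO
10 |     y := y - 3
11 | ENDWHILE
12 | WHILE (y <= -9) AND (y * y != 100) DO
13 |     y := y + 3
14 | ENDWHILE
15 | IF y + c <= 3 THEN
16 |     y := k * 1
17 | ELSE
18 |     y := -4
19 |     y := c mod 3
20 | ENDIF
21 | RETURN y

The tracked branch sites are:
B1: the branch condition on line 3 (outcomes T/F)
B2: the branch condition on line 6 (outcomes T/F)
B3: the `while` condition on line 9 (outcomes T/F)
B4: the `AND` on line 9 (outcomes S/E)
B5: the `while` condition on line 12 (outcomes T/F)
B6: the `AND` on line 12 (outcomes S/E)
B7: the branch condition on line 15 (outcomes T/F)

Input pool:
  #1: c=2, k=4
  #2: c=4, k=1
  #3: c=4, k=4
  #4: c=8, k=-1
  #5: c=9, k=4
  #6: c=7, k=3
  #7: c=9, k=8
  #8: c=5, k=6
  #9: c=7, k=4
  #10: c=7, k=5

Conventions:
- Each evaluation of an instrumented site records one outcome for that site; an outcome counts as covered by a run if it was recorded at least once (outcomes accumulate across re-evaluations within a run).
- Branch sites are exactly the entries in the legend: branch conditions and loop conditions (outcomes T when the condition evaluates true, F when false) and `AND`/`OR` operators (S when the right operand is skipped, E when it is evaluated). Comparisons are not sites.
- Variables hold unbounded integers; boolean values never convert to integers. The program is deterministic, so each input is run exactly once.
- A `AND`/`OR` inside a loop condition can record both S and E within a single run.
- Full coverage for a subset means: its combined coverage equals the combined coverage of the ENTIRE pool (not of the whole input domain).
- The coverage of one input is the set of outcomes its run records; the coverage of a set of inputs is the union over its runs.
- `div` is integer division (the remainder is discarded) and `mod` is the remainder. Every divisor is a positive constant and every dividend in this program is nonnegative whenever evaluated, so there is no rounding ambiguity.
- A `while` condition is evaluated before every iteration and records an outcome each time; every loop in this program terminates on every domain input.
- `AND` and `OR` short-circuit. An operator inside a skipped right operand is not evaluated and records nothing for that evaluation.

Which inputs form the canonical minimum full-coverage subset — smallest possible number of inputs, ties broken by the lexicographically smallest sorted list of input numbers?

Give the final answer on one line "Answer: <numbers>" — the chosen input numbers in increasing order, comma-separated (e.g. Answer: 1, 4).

#1 (c=2, k=4) -> covered: B1=T, B3=T, B3=F, B4=S, B4=E, B5=F, B6=S, B7=F
#2 (c=4, k=1) -> covered: B1=T, B3=T, B3=F, B4=S, B4=E, B5=F, B6=S, B7=F
#3 (c=4, k=4) -> covered: B1=T, B3=T, B3=F, B4=S, B4=E, B5=F, B6=S, B7=F
#4 (c=8, k=-1) -> covered: B1=F, B2=F, B3=F, B4=S, B5=T, B5=F, B6=S, B6=E, B7=T
#5 (c=9, k=4) -> covered: B1=F, B2=F, B3=F, B4=S, B5=F, B6=S, B7=F
#6 (c=7, k=3) -> covered: B1=F, B2=F, B3=F, B4=S, B5=F, B6=S, B7=T
#7 (c=9, k=8) -> covered: B1=T, B3=F, B4=E, B5=F, B6=S, B7=F
#8 (c=5, k=6) -> covered: B1=T, B3=T, B3=F, B4=S, B4=E, B5=F, B6=S, B7=F
#9 (c=7, k=4) -> covered: B1=T, B3=T, B3=F, B4=S, B4=E, B5=F, B6=S, B7=F
#10 (c=7, k=5) -> covered: B1=T, B3=T, B3=F, B4=S, B4=E, B5=F, B6=S, B7=F
together the pool reaches 13 outcomes: B1=T, B1=F, B2=F, B3=T, B3=F, B4=S, B4=E, B5=T, B5=F, B6=S, B6=E, B7=T, B7=F
no size-1 subset reaches all 13 outcomes (best union: 9/13)
size 2: inputs {1, 4} cover all 13 outcomes, and no lexicographically smaller subset of this size does

Answer: 1, 4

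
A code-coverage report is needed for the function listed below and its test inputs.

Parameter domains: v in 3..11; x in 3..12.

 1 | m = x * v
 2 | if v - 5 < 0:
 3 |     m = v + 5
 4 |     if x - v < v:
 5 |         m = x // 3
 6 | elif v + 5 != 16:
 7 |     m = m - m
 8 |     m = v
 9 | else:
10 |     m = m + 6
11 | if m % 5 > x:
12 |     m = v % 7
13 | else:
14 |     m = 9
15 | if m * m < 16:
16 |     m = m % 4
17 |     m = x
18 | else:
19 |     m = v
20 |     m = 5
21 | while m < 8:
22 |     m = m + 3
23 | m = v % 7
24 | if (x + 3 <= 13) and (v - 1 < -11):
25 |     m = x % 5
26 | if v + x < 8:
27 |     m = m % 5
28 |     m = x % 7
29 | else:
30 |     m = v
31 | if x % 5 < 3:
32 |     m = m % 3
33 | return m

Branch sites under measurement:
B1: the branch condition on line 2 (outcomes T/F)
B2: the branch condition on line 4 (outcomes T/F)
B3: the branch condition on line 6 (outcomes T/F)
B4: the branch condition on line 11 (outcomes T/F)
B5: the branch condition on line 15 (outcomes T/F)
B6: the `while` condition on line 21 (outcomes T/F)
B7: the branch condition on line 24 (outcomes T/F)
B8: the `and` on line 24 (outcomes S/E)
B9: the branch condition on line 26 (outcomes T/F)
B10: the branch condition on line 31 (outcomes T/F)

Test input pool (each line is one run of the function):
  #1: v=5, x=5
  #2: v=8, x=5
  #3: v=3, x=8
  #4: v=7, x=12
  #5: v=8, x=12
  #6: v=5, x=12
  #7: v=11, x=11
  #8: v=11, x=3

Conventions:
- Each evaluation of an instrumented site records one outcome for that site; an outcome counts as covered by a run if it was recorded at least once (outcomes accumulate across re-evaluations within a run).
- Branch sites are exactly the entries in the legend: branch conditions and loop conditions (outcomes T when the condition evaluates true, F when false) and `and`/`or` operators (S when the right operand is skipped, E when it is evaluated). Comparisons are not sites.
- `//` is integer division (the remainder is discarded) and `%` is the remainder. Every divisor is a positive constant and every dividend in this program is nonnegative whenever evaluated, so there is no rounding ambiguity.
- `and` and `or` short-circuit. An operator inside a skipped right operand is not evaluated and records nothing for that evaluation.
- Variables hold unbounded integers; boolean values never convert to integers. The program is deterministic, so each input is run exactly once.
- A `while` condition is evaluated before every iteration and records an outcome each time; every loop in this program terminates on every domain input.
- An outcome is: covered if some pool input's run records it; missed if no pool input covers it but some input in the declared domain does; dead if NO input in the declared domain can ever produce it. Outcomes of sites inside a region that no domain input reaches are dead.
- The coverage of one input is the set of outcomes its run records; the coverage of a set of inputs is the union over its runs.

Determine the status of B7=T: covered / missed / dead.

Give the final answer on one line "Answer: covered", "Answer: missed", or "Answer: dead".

no pool input records B7=T
checking all 90 inputs in the declared domain: B7=T is never recorded -> dead

Answer: dead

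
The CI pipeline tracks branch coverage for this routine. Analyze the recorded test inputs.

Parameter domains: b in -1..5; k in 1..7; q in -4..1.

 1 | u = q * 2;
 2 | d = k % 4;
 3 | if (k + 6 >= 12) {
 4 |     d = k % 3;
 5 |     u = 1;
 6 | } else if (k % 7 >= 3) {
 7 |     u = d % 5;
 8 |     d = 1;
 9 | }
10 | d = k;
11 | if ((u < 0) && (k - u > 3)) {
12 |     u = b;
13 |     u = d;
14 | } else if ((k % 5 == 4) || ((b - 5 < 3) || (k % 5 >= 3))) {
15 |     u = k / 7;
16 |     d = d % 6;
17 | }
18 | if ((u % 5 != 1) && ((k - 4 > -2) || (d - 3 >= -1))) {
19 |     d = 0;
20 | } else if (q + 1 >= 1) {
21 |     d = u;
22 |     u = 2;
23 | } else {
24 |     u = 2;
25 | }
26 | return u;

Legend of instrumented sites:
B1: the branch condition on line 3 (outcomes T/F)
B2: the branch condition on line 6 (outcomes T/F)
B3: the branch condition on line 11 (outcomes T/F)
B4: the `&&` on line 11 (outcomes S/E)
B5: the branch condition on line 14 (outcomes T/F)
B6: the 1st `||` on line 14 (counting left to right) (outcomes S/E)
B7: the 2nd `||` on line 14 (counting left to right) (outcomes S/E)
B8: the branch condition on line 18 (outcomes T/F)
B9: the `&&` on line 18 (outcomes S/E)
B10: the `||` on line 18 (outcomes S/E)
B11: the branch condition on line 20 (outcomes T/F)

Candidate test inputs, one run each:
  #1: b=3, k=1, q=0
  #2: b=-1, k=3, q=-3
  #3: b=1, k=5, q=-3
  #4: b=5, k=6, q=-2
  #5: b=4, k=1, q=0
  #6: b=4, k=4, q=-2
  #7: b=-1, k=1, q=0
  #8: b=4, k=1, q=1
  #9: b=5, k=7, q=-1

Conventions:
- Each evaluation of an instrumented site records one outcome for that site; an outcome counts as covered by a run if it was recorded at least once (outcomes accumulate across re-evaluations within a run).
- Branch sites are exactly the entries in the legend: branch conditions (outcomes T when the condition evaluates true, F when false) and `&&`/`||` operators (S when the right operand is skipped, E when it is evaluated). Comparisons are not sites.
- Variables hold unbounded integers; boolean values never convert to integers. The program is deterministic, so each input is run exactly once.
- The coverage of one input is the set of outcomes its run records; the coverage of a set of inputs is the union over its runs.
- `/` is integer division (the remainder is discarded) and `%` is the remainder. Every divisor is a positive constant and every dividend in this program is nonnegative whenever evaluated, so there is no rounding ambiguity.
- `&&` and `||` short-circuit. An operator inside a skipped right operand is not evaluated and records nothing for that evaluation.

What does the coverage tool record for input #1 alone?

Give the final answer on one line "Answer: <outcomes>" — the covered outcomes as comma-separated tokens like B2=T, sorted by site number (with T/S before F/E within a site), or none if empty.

Tracing the run of input #1 (b=3, k=1, q=0):
  B1->F, B2->F, B4->S, B3->F, B6->E, B7->S, B5->T, B9->E, B10->E, B8->F
  B11->T
collecting distinct outcomes: B1=F, B2=F, B3=F, B4=S, B5=T, B6=E, B7=S, B8=F, B9=E, B10=E, B11=T

Answer: B1=F, B2=F, B3=F, B4=S, B5=T, B6=E, B7=S, B8=F, B9=E, B10=E, B11=T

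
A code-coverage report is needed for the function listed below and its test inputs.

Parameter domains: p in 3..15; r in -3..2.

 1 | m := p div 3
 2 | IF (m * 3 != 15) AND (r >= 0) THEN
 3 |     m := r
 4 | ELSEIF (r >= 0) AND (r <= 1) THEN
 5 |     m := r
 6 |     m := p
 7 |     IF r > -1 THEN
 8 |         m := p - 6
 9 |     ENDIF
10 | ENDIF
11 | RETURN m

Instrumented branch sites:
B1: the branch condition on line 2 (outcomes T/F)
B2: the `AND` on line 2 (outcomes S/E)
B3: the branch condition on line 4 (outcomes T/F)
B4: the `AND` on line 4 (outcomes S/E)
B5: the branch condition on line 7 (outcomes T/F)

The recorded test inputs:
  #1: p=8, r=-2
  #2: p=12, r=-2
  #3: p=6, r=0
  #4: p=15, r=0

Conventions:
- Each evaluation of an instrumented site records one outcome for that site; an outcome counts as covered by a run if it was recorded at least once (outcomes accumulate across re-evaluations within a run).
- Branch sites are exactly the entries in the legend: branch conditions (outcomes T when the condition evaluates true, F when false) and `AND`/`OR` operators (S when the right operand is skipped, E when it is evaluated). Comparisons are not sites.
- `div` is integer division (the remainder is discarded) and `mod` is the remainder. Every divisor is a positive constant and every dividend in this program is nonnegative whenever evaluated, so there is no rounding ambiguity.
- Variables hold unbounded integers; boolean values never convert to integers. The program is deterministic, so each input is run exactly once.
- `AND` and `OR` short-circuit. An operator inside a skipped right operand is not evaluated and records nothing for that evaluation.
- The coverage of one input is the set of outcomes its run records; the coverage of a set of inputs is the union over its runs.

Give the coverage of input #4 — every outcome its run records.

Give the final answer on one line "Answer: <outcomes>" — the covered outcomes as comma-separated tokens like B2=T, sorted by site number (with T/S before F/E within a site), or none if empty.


Running input #4 (p=15, r=0), event by event:
  B2->S, B1->F, B4->E, B3->T, B5->T
collecting distinct outcomes: B1=F, B2=S, B3=T, B4=E, B5=T
Answer: B1=F, B2=S, B3=T, B4=E, B5=T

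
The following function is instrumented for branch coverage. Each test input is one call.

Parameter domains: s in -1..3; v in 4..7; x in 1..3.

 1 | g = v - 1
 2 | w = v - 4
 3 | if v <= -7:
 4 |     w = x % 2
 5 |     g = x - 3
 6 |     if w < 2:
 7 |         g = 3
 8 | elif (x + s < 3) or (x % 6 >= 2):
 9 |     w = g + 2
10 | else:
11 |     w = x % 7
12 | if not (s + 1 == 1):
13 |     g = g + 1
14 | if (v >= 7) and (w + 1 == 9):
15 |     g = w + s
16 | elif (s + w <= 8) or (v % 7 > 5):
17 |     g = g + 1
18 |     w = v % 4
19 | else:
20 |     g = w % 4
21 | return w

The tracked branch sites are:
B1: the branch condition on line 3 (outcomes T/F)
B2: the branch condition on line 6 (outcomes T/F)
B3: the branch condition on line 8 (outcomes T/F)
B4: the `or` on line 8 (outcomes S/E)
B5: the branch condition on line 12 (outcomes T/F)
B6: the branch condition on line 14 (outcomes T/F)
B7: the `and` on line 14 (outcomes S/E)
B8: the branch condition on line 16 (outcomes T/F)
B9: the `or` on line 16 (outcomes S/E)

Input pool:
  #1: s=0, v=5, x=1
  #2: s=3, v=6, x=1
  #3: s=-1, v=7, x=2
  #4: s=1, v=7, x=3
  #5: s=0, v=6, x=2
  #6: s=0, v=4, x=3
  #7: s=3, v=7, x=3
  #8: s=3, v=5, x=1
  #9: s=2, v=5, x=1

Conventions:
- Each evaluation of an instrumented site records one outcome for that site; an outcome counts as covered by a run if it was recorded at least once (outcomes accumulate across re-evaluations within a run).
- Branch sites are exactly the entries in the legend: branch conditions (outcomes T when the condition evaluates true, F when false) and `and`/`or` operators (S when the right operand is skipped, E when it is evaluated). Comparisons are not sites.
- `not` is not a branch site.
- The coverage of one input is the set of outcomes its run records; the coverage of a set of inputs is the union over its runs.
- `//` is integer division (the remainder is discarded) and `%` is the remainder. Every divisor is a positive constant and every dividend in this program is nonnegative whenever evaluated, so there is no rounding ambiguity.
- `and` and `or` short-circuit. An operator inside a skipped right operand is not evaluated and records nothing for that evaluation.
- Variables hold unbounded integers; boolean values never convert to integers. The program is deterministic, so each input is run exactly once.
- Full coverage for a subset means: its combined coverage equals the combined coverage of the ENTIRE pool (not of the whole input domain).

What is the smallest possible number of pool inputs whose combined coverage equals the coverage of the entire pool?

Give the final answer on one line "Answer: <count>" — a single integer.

input #1, s=0, v=5, x=1: events B1->F, B4->S, B3->T, B5->F, B7->S, B6->F, B9->S, B8->T; outcomes B1=F, B3=T, B4=S, B5=F, B6=F, B7=S, B8=T, B9=S
input #2, s=3, v=6, x=1: events B1->F, B4->E, B3->F, B5->T, B7->S, B6->F, B9->S, B8->T; outcomes B1=F, B3=F, B4=E, B5=T, B6=F, B7=S, B8=T, B9=S
input #3, s=-1, v=7, x=2: events B1->F, B4->S, B3->T, B5->T, B7->E, B6->T; outcomes B1=F, B3=T, B4=S, B5=T, B6=T, B7=E
input #4, s=1, v=7, x=3: events B1->F, B4->E, B3->T, B5->T, B7->E, B6->T; outcomes B1=F, B3=T, B4=E, B5=T, B6=T, B7=E
input #5, s=0, v=6, x=2: events B1->F, B4->S, B3->T, B5->F, B7->S, B6->F, B9->S, B8->T; outcomes B1=F, B3=T, B4=S, B5=F, B6=F, B7=S, B8=T, B9=S
input #6, s=0, v=4, x=3: events B1->F, B4->E, B3->T, B5->F, B7->S, B6->F, B9->S, B8->T; outcomes B1=F, B3=T, B4=E, B5=F, B6=F, B7=S, B8=T, B9=S
input #7, s=3, v=7, x=3: events B1->F, B4->E, B3->T, B5->T, B7->E, B6->T; outcomes B1=F, B3=T, B4=E, B5=T, B6=T, B7=E
input #8, s=3, v=5, x=1: events B1->F, B4->E, B3->F, B5->T, B7->S, B6->F, B9->S, B8->T; outcomes B1=F, B3=F, B4=E, B5=T, B6=F, B7=S, B8=T, B9=S
input #9, s=2, v=5, x=1: events B1->F, B4->E, B3->F, B5->T, B7->S, B6->F, B9->S, B8->T; outcomes B1=F, B3=F, B4=E, B5=T, B6=F, B7=S, B8=T, B9=S
together the pool reaches 13 outcomes: B1=F, B3=T, B3=F, B4=S, B4=E, B5=T, B5=F, B6=T, B6=F, B7=S, B7=E, B8=T, B9=S
checked all size-1 subsets: none covers 13 outcomes (max 8/13)
checked all size-2 subsets: none covers 13 outcomes (max 12/13)
inputs {1, 2, 3} (size 3) cover everything; no size-3 subset with a lexicographically smaller index list covers all 13

Answer: 3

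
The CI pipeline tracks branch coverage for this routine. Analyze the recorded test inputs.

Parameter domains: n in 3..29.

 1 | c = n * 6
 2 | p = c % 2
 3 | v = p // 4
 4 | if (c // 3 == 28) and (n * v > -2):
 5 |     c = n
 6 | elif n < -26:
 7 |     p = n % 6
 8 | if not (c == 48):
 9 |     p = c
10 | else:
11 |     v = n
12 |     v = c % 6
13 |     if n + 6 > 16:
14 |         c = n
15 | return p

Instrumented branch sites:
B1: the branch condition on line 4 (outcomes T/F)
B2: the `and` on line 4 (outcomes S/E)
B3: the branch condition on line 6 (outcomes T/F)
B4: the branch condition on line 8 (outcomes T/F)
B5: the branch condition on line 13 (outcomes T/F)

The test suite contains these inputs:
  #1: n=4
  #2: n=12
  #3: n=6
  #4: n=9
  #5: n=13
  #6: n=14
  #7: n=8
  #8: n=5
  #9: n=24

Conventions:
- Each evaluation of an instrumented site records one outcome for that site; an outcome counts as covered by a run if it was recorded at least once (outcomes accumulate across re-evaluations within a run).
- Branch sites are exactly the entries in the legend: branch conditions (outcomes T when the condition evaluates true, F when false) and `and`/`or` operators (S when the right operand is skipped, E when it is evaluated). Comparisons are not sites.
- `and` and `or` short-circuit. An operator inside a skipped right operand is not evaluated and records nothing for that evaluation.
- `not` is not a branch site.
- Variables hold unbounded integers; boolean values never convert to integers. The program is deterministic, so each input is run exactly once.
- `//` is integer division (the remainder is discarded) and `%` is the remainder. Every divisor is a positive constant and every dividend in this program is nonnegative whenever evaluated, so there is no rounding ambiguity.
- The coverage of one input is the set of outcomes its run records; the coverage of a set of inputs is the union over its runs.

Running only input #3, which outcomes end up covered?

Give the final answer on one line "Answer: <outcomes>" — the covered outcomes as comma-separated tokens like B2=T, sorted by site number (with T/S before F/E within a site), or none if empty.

Simulating input #3 (n=6) step by step:
  B2->S, B1->F, B3->F, B4->T
as a set, this run covers: B1=F, B2=S, B3=F, B4=T

Answer: B1=F, B2=S, B3=F, B4=T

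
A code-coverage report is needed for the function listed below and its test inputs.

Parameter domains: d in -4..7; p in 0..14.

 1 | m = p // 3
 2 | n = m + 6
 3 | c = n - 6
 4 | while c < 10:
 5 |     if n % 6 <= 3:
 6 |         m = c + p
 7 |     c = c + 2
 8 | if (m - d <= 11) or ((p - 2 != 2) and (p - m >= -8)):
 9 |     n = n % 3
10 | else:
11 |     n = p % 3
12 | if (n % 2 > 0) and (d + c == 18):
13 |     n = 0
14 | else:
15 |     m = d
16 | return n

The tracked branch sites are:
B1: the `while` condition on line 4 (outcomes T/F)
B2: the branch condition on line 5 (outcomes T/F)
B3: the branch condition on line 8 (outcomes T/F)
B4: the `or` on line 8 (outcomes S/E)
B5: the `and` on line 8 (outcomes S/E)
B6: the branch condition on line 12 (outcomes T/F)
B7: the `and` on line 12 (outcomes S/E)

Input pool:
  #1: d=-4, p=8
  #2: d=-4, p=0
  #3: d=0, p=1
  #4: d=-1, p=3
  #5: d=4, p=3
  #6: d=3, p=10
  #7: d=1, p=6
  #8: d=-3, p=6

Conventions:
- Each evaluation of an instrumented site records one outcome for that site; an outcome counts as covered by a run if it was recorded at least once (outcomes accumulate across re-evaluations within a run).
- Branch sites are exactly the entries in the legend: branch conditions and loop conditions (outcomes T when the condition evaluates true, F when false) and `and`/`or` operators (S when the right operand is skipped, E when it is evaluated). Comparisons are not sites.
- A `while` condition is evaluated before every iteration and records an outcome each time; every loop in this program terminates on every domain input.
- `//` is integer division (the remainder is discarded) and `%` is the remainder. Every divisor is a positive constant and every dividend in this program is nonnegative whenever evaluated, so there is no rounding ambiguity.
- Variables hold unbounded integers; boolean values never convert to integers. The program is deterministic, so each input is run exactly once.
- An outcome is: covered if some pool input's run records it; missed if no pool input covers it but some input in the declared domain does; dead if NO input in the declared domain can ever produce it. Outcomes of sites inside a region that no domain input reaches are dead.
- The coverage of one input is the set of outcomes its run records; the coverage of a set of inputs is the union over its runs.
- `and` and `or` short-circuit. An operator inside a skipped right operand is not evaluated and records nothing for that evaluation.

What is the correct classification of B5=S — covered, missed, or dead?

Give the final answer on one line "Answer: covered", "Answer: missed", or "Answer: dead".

no pool input records B5=S
but domain input (d=-4, p=4) does record it -> reachable, so missed

Answer: missed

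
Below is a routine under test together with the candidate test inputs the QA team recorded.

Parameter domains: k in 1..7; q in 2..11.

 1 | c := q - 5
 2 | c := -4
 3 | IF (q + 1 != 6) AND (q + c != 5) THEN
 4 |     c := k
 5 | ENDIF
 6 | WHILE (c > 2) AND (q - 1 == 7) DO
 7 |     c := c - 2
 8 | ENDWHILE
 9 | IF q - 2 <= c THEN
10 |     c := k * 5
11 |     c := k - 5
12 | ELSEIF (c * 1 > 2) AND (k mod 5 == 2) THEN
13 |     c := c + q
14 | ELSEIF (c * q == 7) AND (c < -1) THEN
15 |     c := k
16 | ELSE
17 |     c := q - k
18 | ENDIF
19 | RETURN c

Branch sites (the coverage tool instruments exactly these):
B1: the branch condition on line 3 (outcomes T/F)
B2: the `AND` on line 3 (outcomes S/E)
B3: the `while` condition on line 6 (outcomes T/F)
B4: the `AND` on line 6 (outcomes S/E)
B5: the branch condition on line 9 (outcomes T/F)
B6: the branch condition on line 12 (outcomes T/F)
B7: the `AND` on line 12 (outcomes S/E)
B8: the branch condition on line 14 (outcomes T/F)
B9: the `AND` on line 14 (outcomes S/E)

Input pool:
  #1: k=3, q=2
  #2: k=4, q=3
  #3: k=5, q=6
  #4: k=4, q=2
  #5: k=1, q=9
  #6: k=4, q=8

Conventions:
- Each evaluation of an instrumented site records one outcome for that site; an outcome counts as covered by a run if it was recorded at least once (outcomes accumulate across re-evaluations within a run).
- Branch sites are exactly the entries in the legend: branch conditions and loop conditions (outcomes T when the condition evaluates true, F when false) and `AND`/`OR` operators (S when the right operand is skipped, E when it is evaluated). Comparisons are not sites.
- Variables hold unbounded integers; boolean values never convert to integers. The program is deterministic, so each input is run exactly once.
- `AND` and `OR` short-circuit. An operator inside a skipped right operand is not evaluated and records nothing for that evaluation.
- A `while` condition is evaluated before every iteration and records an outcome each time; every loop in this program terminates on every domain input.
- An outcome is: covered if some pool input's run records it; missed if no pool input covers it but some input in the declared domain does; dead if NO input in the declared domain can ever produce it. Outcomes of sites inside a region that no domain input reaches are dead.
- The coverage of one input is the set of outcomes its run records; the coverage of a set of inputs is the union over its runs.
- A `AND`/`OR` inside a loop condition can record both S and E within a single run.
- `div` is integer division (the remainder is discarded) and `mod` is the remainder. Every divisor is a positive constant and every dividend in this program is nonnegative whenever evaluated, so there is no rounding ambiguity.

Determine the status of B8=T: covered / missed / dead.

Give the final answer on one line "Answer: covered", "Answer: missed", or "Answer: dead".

no pool input records B8=T
checking all 70 inputs in the declared domain: B8=T is never recorded -> dead

Answer: dead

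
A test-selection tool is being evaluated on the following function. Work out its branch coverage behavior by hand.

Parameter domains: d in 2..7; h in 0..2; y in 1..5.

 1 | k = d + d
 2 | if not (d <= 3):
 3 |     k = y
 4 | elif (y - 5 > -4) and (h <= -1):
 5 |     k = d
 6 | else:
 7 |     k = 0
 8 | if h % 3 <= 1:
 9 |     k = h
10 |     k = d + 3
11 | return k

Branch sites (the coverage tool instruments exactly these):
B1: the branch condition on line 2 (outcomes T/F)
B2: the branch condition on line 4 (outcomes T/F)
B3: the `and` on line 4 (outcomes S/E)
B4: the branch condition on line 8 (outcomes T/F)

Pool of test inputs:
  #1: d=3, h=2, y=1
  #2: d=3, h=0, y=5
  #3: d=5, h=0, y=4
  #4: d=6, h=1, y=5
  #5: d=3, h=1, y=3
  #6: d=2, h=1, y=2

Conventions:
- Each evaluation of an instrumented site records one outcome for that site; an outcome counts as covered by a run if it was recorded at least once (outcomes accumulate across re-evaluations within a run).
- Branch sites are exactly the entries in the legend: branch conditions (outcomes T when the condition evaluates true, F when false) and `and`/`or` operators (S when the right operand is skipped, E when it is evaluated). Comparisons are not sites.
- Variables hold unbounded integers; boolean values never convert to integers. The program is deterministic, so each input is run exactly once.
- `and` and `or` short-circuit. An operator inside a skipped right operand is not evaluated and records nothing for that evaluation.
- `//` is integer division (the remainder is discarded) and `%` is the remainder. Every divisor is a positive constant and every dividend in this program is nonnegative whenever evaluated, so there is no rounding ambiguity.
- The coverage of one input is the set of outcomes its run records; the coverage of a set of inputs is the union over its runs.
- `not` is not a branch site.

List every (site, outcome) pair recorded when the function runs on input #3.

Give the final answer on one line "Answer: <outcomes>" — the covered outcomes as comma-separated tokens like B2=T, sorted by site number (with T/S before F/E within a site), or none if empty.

Running input #3 (d=5, h=0, y=4), event by event:
  B1->T, B4->T
deduplicating events, the covered set is: B1=T, B4=T

Answer: B1=T, B4=T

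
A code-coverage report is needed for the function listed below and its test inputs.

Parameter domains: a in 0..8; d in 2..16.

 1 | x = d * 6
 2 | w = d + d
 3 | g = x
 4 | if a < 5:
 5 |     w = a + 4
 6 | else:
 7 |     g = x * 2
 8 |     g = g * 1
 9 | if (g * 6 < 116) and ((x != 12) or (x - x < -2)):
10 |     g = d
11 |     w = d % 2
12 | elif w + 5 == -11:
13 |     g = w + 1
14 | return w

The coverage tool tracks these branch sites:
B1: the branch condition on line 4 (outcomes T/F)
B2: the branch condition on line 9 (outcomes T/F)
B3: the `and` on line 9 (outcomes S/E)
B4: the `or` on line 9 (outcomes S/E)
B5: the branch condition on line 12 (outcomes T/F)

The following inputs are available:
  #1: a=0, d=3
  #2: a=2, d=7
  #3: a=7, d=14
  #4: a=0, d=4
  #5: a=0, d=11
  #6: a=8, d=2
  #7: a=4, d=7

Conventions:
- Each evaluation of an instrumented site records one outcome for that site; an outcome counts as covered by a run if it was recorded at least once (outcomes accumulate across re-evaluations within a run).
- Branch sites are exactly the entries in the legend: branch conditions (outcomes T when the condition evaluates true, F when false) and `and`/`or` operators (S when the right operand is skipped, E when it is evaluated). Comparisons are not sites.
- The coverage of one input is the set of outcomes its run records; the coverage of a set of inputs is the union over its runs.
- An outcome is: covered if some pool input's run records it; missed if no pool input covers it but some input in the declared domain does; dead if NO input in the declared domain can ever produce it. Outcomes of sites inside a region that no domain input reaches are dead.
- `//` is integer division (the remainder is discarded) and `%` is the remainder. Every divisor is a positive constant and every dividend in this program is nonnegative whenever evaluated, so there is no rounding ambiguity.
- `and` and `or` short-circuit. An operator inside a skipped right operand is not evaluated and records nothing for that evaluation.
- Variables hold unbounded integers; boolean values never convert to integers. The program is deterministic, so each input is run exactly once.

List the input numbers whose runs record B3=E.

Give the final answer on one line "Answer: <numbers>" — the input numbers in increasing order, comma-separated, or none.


input #1 (a=0, d=3): hits B3=E
input #2 (a=2, d=7): never hits B3=E
input #3 (a=7, d=14): never hits B3=E
input #4 (a=0, d=4): never hits B3=E
input #5 (a=0, d=11): never hits B3=E
input #6 (a=8, d=2): never hits B3=E
input #7 (a=4, d=7): never hits B3=E
Answer: 1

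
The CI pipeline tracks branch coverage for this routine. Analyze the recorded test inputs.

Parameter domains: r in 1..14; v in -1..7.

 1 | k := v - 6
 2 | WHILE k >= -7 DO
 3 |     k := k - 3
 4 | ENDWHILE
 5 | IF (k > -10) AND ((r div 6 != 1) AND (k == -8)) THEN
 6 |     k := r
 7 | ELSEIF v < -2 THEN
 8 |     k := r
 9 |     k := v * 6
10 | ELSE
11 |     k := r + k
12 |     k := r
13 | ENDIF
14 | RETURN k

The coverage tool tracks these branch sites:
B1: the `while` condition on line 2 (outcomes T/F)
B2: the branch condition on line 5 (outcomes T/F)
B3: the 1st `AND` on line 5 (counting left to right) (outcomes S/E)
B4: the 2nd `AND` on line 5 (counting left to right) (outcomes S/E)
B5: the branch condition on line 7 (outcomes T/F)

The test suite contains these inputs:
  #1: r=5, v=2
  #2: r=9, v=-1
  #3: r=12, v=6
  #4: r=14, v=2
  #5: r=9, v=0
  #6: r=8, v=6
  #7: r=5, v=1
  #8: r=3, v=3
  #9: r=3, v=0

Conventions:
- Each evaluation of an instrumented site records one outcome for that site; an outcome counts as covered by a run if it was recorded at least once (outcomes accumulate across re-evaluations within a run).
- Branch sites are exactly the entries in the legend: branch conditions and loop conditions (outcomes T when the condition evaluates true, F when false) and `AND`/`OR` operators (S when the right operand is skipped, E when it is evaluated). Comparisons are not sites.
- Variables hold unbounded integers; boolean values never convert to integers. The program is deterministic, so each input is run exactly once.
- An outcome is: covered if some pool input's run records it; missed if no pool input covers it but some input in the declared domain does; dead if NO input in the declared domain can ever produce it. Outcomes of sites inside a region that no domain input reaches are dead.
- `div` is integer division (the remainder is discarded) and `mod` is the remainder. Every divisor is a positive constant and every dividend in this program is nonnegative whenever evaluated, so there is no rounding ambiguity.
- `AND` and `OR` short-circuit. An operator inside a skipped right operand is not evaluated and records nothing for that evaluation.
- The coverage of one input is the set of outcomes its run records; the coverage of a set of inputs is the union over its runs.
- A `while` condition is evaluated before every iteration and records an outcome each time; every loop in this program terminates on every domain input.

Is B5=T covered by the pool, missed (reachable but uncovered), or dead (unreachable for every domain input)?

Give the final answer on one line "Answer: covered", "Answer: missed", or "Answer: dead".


no pool input records B5=T
checking all 126 inputs in the declared domain: B5=T is never recorded -> dead
Answer: dead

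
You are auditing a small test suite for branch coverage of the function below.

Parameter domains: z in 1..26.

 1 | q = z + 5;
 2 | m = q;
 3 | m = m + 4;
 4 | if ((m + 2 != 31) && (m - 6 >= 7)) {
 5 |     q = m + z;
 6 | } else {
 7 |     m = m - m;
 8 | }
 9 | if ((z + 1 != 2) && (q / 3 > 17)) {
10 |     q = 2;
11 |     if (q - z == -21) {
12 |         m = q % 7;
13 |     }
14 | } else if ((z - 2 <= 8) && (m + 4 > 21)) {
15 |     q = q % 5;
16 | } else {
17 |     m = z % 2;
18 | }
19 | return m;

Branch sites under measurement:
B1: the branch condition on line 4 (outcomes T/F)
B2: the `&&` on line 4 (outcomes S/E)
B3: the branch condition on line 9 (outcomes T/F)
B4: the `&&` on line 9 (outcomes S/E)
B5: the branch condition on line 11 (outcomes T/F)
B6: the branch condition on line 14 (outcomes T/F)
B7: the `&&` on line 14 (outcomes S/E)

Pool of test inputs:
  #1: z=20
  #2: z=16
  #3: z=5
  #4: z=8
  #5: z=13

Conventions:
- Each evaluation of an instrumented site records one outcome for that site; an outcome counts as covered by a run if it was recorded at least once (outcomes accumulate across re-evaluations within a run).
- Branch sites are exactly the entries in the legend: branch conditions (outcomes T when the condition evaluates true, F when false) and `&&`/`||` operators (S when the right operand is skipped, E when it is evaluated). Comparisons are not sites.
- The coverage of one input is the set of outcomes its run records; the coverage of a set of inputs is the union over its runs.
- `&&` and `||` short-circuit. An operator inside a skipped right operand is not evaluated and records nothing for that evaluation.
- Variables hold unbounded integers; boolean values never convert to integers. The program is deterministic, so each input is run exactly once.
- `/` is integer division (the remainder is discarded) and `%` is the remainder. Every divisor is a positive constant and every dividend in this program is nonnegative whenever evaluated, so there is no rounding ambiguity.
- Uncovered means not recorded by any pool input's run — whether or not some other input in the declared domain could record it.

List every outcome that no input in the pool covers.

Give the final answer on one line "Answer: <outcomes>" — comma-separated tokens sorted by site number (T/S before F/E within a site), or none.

test 1 (z=20) fires B2->S, B1->F, B4->E, B3->F, B7->S, B6->F; hits B1=F, B2=S, B3=F, B4=E, B6=F, B7=S
test 2 (z=16) fires B2->E, B1->T, B4->E, B3->F, B7->S, B6->F; hits B1=T, B2=E, B3=F, B4=E, B6=F, B7=S
test 3 (z=5) fires B2->E, B1->T, B4->E, B3->F, B7->E, B6->F; hits B1=T, B2=E, B3=F, B4=E, B6=F, B7=E
test 4 (z=8) fires B2->E, B1->T, B4->E, B3->F, B7->E, B6->F; hits B1=T, B2=E, B3=F, B4=E, B6=F, B7=E
test 5 (z=13) fires B2->E, B1->T, B4->E, B3->F, B7->S, B6->F; hits B1=T, B2=E, B3=F, B4=E, B6=F, B7=S
union over the pool: B1=T, B1=F, B2=S, B2=E, B3=F, B4=E, B6=F, B7=S, B7=E
uncovered (5 of 14): B3=T, B4=S, B5=T, B5=F, B6=T

Answer: B3=T, B4=S, B5=T, B5=F, B6=T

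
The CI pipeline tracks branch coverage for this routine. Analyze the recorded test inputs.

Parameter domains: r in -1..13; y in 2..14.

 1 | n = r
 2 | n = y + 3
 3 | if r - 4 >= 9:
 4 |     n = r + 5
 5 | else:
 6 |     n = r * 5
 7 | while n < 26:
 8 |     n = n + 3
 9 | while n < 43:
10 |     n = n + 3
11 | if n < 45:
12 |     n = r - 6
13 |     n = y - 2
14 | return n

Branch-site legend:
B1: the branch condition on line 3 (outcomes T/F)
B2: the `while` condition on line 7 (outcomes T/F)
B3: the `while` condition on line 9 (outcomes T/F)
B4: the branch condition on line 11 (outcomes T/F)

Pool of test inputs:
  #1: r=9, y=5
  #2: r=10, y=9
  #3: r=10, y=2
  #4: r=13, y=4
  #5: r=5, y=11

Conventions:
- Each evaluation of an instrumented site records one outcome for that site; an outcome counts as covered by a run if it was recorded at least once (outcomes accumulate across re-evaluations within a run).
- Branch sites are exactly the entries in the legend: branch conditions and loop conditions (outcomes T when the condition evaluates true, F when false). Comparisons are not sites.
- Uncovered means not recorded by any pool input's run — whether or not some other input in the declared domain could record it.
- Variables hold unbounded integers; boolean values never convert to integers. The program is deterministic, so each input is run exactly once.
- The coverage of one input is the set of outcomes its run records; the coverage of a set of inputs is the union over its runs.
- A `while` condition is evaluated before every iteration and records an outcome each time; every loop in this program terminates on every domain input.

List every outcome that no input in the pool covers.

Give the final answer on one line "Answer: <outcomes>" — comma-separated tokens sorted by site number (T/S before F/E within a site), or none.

input #1 (r=9, y=5): events B1->F, B2->F, B3->F, B4->F; covers B1=F, B2=F, B3=F, B4=F
input #2 (r=10, y=9): events B1->F, B2->F, B3->F, B4->F; covers B1=F, B2=F, B3=F, B4=F
input #3 (r=10, y=2): events B1->F, B2->F, B3->F, B4->F; covers B1=F, B2=F, B3=F, B4=F
input #4 (r=13, y=4): events B1->T, B2->T, B2->T, B2->T, B2->F, B3->T, B3->T, B3->T, B3->T, B3->T, B3->T, B3->F, B4->F; covers B1=T, B2=T, B2=F, B3=T, B3=F, B4=F
input #5 (r=5, y=11): events B1->F, B2->T, B2->F, B3->T, B3->T, B3->T, B3->T, B3->T, B3->F, B4->T; covers B1=F, B2=T, B2=F, B3=T, B3=F, B4=T
union over the pool: B1=T, B1=F, B2=T, B2=F, B3=T, B3=F, B4=T, B4=F
uncovered (0 of 8): none

Answer: none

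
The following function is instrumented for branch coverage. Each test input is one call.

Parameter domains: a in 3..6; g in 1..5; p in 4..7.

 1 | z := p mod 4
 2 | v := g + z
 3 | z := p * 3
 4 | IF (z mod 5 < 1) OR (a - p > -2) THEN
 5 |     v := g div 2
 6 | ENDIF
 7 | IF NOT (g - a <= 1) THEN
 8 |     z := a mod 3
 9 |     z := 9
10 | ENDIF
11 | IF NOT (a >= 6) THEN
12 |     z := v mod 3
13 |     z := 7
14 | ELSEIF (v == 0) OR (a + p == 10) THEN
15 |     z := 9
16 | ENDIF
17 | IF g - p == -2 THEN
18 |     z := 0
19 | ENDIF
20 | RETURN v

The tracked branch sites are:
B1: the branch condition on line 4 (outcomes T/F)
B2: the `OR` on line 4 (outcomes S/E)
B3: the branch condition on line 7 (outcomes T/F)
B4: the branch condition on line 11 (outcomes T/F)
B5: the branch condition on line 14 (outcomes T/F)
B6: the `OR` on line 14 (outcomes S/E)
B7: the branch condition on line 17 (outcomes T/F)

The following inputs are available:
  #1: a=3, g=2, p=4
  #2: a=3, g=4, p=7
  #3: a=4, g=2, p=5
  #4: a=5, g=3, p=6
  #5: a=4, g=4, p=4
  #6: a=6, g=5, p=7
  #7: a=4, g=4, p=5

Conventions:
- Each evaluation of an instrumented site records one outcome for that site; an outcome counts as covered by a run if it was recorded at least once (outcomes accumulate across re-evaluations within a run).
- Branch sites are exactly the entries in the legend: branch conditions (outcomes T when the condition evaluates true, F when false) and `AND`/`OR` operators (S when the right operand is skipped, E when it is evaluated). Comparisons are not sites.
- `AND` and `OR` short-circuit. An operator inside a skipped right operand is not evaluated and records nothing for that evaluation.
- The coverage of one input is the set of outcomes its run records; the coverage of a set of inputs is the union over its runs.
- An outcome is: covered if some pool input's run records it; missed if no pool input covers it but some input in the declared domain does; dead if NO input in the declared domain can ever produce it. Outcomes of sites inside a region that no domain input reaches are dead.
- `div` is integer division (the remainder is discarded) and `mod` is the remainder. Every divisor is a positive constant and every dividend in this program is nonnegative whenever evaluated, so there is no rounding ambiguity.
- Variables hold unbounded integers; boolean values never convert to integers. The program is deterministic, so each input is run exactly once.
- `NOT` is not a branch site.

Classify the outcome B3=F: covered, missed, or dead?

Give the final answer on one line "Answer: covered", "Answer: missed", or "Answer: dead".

B3=F is recorded by pool input(s) 1, 2, 3, 4, 5, 6, 7 -> covered

Answer: covered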